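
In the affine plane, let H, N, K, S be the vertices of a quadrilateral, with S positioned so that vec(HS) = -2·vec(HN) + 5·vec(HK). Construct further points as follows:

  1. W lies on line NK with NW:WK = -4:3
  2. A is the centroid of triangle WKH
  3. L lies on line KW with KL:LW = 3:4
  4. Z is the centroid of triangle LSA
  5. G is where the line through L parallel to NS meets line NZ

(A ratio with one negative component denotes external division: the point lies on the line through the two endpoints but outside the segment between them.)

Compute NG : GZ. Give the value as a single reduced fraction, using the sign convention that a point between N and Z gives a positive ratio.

NG:GZ = -96/29

Assign H = (0, 0), N = (1, 0), K = (0, 1), S = (-2, 5) — the answer is frame-independent, so this choice is without loss of generality.
1. W lies on line NK with NW:WK = -4:3 ⇒ W = (-3, 4)
2. A is the centroid of triangle WKH ⇒ A = (-1, 5/3)
3. L lies on line KW with KL:LW = 3:4 ⇒ L = (-9/7, 16/7)
4. Z is the centroid of triangle LSA ⇒ Z = (-10/7, 188/63)
5. G is where the line through L parallel to NS meets line NZ ⇒ G = (-1163/469, 6016/1407)
G = N + t·(Z−N) with t = 96/67, so NG:GZ = t:(1−t) = 96/67:-29/67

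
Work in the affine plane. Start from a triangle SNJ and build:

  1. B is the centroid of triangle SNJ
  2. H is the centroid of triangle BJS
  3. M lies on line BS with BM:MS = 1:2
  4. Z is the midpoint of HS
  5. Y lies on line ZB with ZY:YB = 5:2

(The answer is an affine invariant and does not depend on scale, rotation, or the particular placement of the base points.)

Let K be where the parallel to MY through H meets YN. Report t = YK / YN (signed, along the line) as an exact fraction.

Choose coordinates S = (0, 0), N = (1, 0), J = (0, 1).
1. B is the centroid of triangle SNJ ⇒ B = (1/3, 1/3)
2. H is the centroid of triangle BJS ⇒ H = (1/9, 4/9)
3. M lies on line BS with BM:MS = 1:2 ⇒ M = (2/9, 2/9)
4. Z is the midpoint of HS ⇒ Z = (1/18, 2/9)
5. Y lies on line ZB with ZY:YB = 5:2 ⇒ Y = (16/63, 19/63)
through H parallel to MY: direction (2/63, 5/63); meets YN at K = (67/819, 304/819)
K = Y + t·(N−Y) with t = -3/13

t = -3/13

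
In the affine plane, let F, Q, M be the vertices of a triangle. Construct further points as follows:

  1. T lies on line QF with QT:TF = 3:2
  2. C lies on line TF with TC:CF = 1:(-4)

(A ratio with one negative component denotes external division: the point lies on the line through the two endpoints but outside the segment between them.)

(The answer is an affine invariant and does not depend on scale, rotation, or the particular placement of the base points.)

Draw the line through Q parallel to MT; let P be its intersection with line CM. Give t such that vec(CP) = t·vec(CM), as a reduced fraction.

t = -7/2

Choose coordinates F = (0, 0), Q = (1, 0), M = (0, 1).
1. T lies on line QF with QT:TF = 3:2 ⇒ T = (2/5, 0)
2. C lies on line TF with TC:CF = 1:(-4) ⇒ C = (8/15, 0)
through Q parallel to MT: direction (2/5, -1); meets CM at P = (12/5, -7/2)
P = C + t·(M−C) with t = -7/2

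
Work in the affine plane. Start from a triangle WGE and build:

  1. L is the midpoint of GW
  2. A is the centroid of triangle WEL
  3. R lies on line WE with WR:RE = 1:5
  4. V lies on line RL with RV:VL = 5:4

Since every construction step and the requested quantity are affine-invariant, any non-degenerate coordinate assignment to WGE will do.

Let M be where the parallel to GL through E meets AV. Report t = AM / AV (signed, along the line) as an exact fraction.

Assign W = (0, 0), G = (1, 0), E = (0, 1) — the answer is frame-independent, so this choice is without loss of generality.
1. L is the midpoint of GW ⇒ L = (1/2, 0)
2. A is the centroid of triangle WEL ⇒ A = (1/6, 1/3)
3. R lies on line WE with WR:RE = 1:5 ⇒ R = (0, 1/6)
4. V lies on line RL with RV:VL = 5:4 ⇒ V = (5/18, 2/27)
through E parallel to GL: direction (-1/2, 0); meets AV at M = (-5/42, 1)
M = A + t·(V−A) with t = -18/7

t = -18/7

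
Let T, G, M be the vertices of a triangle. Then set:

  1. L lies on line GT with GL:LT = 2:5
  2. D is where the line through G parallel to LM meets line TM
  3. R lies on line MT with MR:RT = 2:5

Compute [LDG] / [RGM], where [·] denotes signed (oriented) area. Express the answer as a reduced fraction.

[LDG]:[RGM] = -7/5

Work in coordinates with T = (0, 0), G = (1, 0), M = (0, 1).
1. L lies on line GT with GL:LT = 2:5 ⇒ L = (5/7, 0)
2. D is where the line through G parallel to LM meets line TM ⇒ D = (0, 7/5)
3. R lies on line MT with MR:RT = 2:5 ⇒ R = (0, 5/7)
2·[LDG] = -2/5, 2·[RGM] = 2/7
[LDG]:[RGM] = -2/5:2/7 = -7/5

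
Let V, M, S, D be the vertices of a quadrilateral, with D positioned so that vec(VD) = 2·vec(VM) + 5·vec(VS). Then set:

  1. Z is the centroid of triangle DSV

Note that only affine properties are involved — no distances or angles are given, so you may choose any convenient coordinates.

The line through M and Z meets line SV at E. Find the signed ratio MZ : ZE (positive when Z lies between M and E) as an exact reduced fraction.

Work in coordinates with V = (0, 0), M = (1, 0), S = (0, 1), D = (2, 5).
1. Z is the centroid of triangle DSV ⇒ Z = (2/3, 2)
line MZ meets SV at E = (0, 6)
Z = M + t·(E−M) with t = 1/3, so MZ:ZE = 1/3:2/3

MZ:ZE = 1/2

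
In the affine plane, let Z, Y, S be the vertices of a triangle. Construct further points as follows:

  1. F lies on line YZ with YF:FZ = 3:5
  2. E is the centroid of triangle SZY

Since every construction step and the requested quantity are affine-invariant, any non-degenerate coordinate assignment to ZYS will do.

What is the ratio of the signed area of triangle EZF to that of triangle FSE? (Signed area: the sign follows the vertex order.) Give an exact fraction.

Assign Z = (0, 0), Y = (1, 0), S = (0, 1) — the answer is frame-independent, so this choice is without loss of generality.
1. F lies on line YZ with YF:FZ = 3:5 ⇒ F = (5/8, 0)
2. E is the centroid of triangle SZY ⇒ E = (1/3, 1/3)
2·[EZF] = 5/24, 2·[FSE] = 1/12
[EZF]:[FSE] = 5/24:1/12 = 5/2

[EZF]:[FSE] = 5/2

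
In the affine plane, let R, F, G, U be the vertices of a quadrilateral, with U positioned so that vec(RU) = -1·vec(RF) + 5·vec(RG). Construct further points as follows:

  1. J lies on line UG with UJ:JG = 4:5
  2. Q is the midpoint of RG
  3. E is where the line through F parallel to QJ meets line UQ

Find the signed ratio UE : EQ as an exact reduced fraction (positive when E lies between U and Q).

Work in coordinates with R = (0, 0), F = (1, 0), G = (0, 1), U = (-1, 5).
1. J lies on line UG with UJ:JG = 4:5 ⇒ J = (-5/9, 29/9)
2. Q is the midpoint of RG ⇒ Q = (0, 1/2)
3. E is where the line through F parallel to QJ meets line UQ ⇒ E = (11, -49)
E = U + t·(Q−U) with t = 12, so UE:EQ = t:(1−t) = 12:-11

UE:EQ = -12/11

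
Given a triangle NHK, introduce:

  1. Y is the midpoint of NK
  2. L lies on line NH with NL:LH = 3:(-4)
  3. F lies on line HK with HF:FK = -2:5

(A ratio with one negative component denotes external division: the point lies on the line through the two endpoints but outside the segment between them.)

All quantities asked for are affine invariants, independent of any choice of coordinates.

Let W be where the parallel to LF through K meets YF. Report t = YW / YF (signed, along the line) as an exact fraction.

Set N = (0, 0), H = (1, 0), K = (0, 1); any affine frame gives the same invariant.
1. Y is the midpoint of NK ⇒ Y = (0, 1/2)
2. L lies on line NH with NL:LH = 3:(-4) ⇒ L = (-3, 0)
3. F lies on line HK with HF:FK = -2:5 ⇒ F = (5/3, -2/3)
through K parallel to LF: direction (14/3, -2/3); meets YF at W = (-35/39, 44/39)
W = Y + t·(F−Y) with t = -7/13

t = -7/13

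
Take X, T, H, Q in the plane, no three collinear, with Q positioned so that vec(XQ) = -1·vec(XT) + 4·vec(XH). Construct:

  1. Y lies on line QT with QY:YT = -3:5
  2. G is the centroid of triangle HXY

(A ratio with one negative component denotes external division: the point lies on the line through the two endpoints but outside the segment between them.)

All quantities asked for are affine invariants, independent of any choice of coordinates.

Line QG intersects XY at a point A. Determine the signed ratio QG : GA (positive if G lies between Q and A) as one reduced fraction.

QG:GA = 7/2

Set X = (0, 0), T = (1, 0), H = (0, 1), Q = (-1, 4); any affine frame gives the same invariant.
1. Y lies on line QT with QY:YT = -3:5 ⇒ Y = (-4, 10)
2. G is the centroid of triangle HXY ⇒ G = (-4/3, 11/3)
line QG meets XY at A = (-10/7, 25/7)
G = Q + t·(A−Q) with t = 7/9, so QG:GA = 7/9:2/9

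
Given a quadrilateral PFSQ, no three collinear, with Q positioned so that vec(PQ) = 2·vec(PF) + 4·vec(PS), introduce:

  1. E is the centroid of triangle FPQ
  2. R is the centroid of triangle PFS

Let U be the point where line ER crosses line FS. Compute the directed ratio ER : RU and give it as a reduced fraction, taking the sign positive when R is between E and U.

ER:RU = -5

Work in coordinates with P = (0, 0), F = (1, 0), S = (0, 1), Q = (2, 4).
1. E is the centroid of triangle FPQ ⇒ E = (1, 4/3)
2. R is the centroid of triangle PFS ⇒ R = (1/3, 1/3)
line ER meets FS at U = (7/15, 8/15)
R = E + t·(U−E) with t = 5/4, so ER:RU = 5/4:-1/4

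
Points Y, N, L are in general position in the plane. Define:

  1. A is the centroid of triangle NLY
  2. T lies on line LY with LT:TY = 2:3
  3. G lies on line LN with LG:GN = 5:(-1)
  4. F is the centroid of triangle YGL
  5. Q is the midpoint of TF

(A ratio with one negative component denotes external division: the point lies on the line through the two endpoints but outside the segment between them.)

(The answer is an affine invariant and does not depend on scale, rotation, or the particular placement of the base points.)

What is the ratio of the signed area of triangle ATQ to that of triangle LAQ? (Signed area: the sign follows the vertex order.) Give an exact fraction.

Choose coordinates Y = (0, 0), N = (1, 0), L = (0, 1).
1. A is the centroid of triangle NLY ⇒ A = (1/3, 1/3)
2. T lies on line LY with LT:TY = 2:3 ⇒ T = (0, 3/5)
3. G lies on line LN with LG:GN = 5:(-1) ⇒ G = (5/4, -1/4)
4. F is the centroid of triangle YGL ⇒ F = (5/12, 1/4)
5. Q is the midpoint of TF ⇒ Q = (5/24, 17/40)
2·[ATQ] = 1/360, 2·[LAQ] = -19/360
[ATQ]:[LAQ] = 1/360:-19/360 = -1/19

[ATQ]:[LAQ] = -1/19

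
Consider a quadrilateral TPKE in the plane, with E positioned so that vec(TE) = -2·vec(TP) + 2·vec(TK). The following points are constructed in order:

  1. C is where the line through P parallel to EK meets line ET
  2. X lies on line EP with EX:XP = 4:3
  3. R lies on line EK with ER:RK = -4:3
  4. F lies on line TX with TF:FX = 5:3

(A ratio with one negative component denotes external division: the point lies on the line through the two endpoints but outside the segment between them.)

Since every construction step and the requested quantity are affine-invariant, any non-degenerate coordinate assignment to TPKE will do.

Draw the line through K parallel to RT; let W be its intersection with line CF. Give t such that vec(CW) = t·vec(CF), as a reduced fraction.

t = -7/4

Assign T = (0, 0), P = (1, 0), K = (0, 1), E = (-2, 2) — the answer is frame-independent, so this choice is without loss of generality.
1. C is where the line through P parallel to EK meets line ET ⇒ C = (-1, 1)
2. X lies on line EP with EX:XP = 4:3 ⇒ X = (-2/7, 6/7)
3. R lies on line EK with ER:RK = -4:3 ⇒ R = (6, -2)
4. F lies on line TX with TF:FX = 5:3 ⇒ F = (-5/28, 15/28)
through K parallel to RT: direction (-6, 2); meets CF at W = (-39/16, 29/16)
W = C + t·(F−C) with t = -7/4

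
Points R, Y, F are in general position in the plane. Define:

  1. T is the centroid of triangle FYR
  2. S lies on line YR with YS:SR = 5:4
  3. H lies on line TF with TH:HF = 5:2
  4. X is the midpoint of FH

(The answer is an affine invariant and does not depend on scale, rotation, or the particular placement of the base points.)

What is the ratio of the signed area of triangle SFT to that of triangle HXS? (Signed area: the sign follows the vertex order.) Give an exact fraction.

Set R = (0, 0), Y = (1, 0), F = (0, 1); any affine frame gives the same invariant.
1. T is the centroid of triangle FYR ⇒ T = (1/3, 1/3)
2. S lies on line YR with YS:SR = 5:4 ⇒ S = (4/9, 0)
3. H lies on line TF with TH:HF = 5:2 ⇒ H = (2/21, 17/21)
4. X is the midpoint of FH ⇒ X = (1/21, 19/21)
2·[SFT] = -1/27, 2·[HXS] = 1/189
[SFT]:[HXS] = -1/27:1/189 = -7

[SFT]:[HXS] = -7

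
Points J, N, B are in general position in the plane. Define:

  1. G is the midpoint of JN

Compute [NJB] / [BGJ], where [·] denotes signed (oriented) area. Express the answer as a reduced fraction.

[NJB]:[BGJ] = 2

Work in coordinates with J = (0, 0), N = (1, 0), B = (0, 1).
1. G is the midpoint of JN ⇒ G = (1/2, 0)
2·[NJB] = -1, 2·[BGJ] = -1/2
[NJB]:[BGJ] = -1:-1/2 = 2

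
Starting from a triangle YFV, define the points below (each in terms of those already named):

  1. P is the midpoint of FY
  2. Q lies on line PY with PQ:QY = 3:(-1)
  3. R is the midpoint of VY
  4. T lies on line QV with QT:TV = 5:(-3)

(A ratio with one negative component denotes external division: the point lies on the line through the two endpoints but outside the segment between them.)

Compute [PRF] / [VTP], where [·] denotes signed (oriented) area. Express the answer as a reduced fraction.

Choose coordinates Y = (0, 0), F = (1, 0), V = (0, 1).
1. P is the midpoint of FY ⇒ P = (1/2, 0)
2. Q lies on line PY with PQ:QY = 3:(-1) ⇒ Q = (-1/4, 0)
3. R is the midpoint of VY ⇒ R = (0, 1/2)
4. T lies on line QV with QT:TV = 5:(-3) ⇒ T = (3/8, 5/2)
2·[PRF] = -1/4, 2·[VTP] = -9/8
[PRF]:[VTP] = -1/4:-9/8 = 2/9

[PRF]:[VTP] = 2/9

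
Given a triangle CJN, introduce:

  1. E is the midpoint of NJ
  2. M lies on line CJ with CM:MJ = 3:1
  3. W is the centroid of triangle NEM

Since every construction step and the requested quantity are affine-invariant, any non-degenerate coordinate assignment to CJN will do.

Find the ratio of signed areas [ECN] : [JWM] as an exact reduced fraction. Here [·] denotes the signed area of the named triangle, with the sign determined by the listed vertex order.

[ECN]:[JWM] = -4

Work in coordinates with C = (0, 0), J = (1, 0), N = (0, 1).
1. E is the midpoint of NJ ⇒ E = (1/2, 1/2)
2. M lies on line CJ with CM:MJ = 3:1 ⇒ M = (3/4, 0)
3. W is the centroid of triangle NEM ⇒ W = (5/12, 1/2)
2·[ECN] = -1/2, 2·[JWM] = 1/8
[ECN]:[JWM] = -1/2:1/8 = -4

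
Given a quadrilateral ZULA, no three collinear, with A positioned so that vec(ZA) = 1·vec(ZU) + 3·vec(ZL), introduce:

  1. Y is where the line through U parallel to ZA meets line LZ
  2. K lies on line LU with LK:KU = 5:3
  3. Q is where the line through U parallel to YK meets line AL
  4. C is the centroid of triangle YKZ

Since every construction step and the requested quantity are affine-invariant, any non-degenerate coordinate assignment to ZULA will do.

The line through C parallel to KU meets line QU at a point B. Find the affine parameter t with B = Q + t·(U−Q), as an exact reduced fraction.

Work in coordinates with Z = (0, 0), U = (1, 0), L = (0, 1), A = (1, 3).
1. Y is where the line through U parallel to ZA meets line LZ ⇒ Y = (0, -3)
2. K lies on line LU with LK:KU = 5:3 ⇒ K = (5/8, 3/8)
3. Q is where the line through U parallel to YK meets line AL ⇒ Q = (32/17, 81/17)
4. C is the centroid of triangle YKZ ⇒ C = (5/24, -7/8)
through C parallel to KU: direction (3/8, -3/8); meets QU at B = (71/96, -45/32)
B = Q + t·(U−Q) with t = 373/288

t = 373/288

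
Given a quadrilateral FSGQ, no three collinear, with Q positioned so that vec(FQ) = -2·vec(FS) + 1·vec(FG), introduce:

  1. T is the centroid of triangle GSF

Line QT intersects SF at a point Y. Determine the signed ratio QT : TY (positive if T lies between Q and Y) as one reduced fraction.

Set F = (0, 0), S = (1, 0), G = (0, 1), Q = (-2, 1); any affine frame gives the same invariant.
1. T is the centroid of triangle GSF ⇒ T = (1/3, 1/3)
line QT meets SF at Y = (3/2, 0)
T = Q + t·(Y−Q) with t = 2/3, so QT:TY = 2/3:1/3

QT:TY = 2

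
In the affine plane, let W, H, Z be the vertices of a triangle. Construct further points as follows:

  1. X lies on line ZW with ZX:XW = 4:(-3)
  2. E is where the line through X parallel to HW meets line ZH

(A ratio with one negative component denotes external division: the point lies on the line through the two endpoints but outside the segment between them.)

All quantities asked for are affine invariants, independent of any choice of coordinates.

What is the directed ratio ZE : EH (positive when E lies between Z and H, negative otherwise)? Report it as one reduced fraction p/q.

Assign W = (0, 0), H = (1, 0), Z = (0, 1) — the answer is frame-independent, so this choice is without loss of generality.
1. X lies on line ZW with ZX:XW = 4:(-3) ⇒ X = (0, -3)
2. E is where the line through X parallel to HW meets line ZH ⇒ E = (4, -3)
E = Z + t·(H−Z) with t = 4, so ZE:EH = t:(1−t) = 4:-3

ZE:EH = -4/3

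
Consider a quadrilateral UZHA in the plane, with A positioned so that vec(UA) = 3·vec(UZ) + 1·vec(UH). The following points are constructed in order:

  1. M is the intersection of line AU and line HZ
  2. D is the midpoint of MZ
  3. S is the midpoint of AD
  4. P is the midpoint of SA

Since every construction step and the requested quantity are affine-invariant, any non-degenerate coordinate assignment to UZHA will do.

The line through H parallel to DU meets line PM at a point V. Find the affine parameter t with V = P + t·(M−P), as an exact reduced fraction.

Set U = (0, 0), Z = (1, 0), H = (0, 1), A = (3, 1); any affine frame gives the same invariant.
1. M is the intersection of line AU and line HZ ⇒ M = (3/4, 1/4)
2. D is the midpoint of MZ ⇒ D = (7/8, 1/8)
3. S is the midpoint of AD ⇒ S = (31/16, 9/16)
4. P is the midpoint of SA ⇒ P = (79/32, 25/32)
through H parallel to DU: direction (-7/8, -1/8); meets PM at V = (189/32, 59/32)
V = P + t·(M−P) with t = -2

t = -2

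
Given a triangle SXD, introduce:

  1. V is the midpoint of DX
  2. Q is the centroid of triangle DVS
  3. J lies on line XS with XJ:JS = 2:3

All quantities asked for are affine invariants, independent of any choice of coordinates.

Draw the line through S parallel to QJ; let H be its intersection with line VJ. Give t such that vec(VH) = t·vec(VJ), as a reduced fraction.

t = 14/5

Choose coordinates S = (0, 0), X = (1, 0), D = (0, 1).
1. V is the midpoint of DX ⇒ V = (1/2, 1/2)
2. Q is the centroid of triangle DVS ⇒ Q = (1/6, 1/2)
3. J lies on line XS with XJ:JS = 2:3 ⇒ J = (3/5, 0)
through S parallel to QJ: direction (13/30, -1/2); meets VJ at H = (39/50, -9/10)
H = V + t·(J−V) with t = 14/5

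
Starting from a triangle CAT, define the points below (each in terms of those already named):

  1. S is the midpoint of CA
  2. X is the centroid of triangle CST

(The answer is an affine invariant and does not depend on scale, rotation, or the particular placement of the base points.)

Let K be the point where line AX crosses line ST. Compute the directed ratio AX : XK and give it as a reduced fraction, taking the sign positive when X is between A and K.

AX:XK = -4

Set C = (0, 0), A = (1, 0), T = (0, 1); any affine frame gives the same invariant.
1. S is the midpoint of CA ⇒ S = (1/2, 0)
2. X is the centroid of triangle CST ⇒ X = (1/6, 1/3)
line AX meets ST at K = (3/8, 1/4)
X = A + t·(K−A) with t = 4/3, so AX:XK = 4/3:-1/3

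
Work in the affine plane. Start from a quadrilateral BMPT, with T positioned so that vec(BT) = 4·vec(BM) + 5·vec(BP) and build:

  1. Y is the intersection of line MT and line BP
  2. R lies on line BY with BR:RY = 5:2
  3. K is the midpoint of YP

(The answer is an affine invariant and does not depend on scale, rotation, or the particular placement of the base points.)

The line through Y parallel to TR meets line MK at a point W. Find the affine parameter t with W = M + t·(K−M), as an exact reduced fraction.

t = -5/51

Assign B = (0, 0), M = (1, 0), P = (0, 1), T = (4, 5) — the answer is frame-independent, so this choice is without loss of generality.
1. Y is the intersection of line MT and line BP ⇒ Y = (0, -5/3)
2. R lies on line BY with BR:RY = 5:2 ⇒ R = (0, -25/21)
3. K is the midpoint of YP ⇒ K = (0, -1/3)
through Y parallel to TR: direction (-4, -130/21); meets MK at W = (56/51, 5/153)
W = M + t·(K−M) with t = -5/51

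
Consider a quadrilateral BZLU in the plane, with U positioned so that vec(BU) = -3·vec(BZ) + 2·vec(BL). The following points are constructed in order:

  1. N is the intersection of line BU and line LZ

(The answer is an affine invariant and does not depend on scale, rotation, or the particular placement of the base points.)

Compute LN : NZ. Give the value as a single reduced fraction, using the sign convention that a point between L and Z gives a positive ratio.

Assign B = (0, 0), Z = (1, 0), L = (0, 1), U = (-3, 2) — the answer is frame-independent, so this choice is without loss of generality.
1. N is the intersection of line BU and line LZ ⇒ N = (3, -2)
N = L + t·(Z−L) with t = 3, so LN:NZ = t:(1−t) = 3:-2

LN:NZ = -3/2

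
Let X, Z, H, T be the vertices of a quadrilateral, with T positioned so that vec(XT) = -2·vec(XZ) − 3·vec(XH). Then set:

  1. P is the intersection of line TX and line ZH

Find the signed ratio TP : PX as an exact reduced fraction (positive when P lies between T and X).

Work in coordinates with X = (0, 0), Z = (1, 0), H = (0, 1), T = (-2, -3).
1. P is the intersection of line TX and line ZH ⇒ P = (2/5, 3/5)
P = T + t·(X−T) with t = 6/5, so TP:PX = t:(1−t) = 6/5:-1/5

TP:PX = -6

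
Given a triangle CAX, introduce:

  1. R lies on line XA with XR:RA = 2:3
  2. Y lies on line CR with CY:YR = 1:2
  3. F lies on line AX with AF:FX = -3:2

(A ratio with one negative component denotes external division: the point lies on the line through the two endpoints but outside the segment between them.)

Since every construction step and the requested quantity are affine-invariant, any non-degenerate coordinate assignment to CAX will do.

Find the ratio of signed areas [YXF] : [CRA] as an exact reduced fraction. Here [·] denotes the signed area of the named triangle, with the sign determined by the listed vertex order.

Set C = (0, 0), A = (1, 0), X = (0, 1); any affine frame gives the same invariant.
1. R lies on line XA with XR:RA = 2:3 ⇒ R = (2/5, 3/5)
2. Y lies on line CR with CY:YR = 1:2 ⇒ Y = (2/15, 1/5)
3. F lies on line AX with AF:FX = -3:2 ⇒ F = (-2, 3)
2·[YXF] = 4/3, 2·[CRA] = -3/5
[YXF]:[CRA] = 4/3:-3/5 = -20/9

[YXF]:[CRA] = -20/9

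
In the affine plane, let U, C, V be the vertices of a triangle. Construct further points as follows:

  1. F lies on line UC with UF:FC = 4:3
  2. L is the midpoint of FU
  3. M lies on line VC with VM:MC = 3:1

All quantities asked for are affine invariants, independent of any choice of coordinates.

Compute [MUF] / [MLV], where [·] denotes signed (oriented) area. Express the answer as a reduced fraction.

Set U = (0, 0), C = (1, 0), V = (0, 1); any affine frame gives the same invariant.
1. F lies on line UC with UF:FC = 4:3 ⇒ F = (4/7, 0)
2. L is the midpoint of FU ⇒ L = (2/7, 0)
3. M lies on line VC with VM:MC = 3:1 ⇒ M = (3/4, 1/4)
2·[MUF] = 1/7, 2·[MLV] = -15/28
[MUF]:[MLV] = 1/7:-15/28 = -4/15

[MUF]:[MLV] = -4/15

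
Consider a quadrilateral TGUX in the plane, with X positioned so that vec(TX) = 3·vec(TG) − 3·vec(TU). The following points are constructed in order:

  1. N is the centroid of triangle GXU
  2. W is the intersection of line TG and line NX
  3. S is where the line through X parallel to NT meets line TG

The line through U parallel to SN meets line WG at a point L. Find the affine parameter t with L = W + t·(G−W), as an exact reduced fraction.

t = 79/2

Set T = (0, 0), G = (1, 0), U = (0, 1), X = (3, -3); any affine frame gives the same invariant.
1. N is the centroid of triangle GXU ⇒ N = (4/3, -2/3)
2. W is the intersection of line TG and line NX ⇒ W = (6/7, 0)
3. S is where the line through X parallel to NT meets line TG ⇒ S = (-3, 0)
through U parallel to SN: direction (13/3, -2/3); meets WG at L = (13/2, 0)
L = W + t·(G−W) with t = 79/2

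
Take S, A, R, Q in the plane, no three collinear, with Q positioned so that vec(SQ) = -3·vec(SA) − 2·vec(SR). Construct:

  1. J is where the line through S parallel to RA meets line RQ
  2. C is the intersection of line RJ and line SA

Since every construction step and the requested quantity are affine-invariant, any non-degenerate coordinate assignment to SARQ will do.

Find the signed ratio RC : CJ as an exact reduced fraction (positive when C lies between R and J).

Assign S = (0, 0), A = (1, 0), R = (0, 1), Q = (-3, -2) — the answer is frame-independent, so this choice is without loss of generality.
1. J is where the line through S parallel to RA meets line RQ ⇒ J = (-1/2, 1/2)
2. C is the intersection of line RJ and line SA ⇒ C = (-1, 0)
C = R + t·(J−R) with t = 2, so RC:CJ = t:(1−t) = 2:-1

RC:CJ = -2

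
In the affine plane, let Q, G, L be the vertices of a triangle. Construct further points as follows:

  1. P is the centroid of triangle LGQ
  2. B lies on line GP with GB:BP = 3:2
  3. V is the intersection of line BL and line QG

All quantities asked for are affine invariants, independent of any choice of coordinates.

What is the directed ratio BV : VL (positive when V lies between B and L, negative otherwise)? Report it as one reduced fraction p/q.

BV:VL = -1/5

Work in coordinates with Q = (0, 0), G = (1, 0), L = (0, 1).
1. P is the centroid of triangle LGQ ⇒ P = (1/3, 1/3)
2. B lies on line GP with GB:BP = 3:2 ⇒ B = (3/5, 1/5)
3. V is the intersection of line BL and line QG ⇒ V = (3/4, 0)
V = B + t·(L−B) with t = -1/4, so BV:VL = t:(1−t) = -1/4:5/4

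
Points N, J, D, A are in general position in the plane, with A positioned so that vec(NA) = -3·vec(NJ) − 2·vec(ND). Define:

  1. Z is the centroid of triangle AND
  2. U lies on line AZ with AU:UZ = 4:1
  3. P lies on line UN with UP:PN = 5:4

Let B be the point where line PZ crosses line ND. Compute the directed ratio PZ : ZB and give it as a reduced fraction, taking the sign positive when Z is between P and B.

PZ:ZB = -17/45

Choose coordinates N = (0, 0), J = (1, 0), D = (0, 1), A = (-3, -2).
1. Z is the centroid of triangle AND ⇒ Z = (-1, -1/3)
2. U lies on line AZ with AU:UZ = 4:1 ⇒ U = (-7/5, -2/3)
3. P lies on line UN with UP:PN = 5:4 ⇒ P = (-28/45, -8/27)
line PZ meets ND at B = (0, -4/17)
Z = P + t·(B−P) with t = -17/28, so PZ:ZB = -17/28:45/28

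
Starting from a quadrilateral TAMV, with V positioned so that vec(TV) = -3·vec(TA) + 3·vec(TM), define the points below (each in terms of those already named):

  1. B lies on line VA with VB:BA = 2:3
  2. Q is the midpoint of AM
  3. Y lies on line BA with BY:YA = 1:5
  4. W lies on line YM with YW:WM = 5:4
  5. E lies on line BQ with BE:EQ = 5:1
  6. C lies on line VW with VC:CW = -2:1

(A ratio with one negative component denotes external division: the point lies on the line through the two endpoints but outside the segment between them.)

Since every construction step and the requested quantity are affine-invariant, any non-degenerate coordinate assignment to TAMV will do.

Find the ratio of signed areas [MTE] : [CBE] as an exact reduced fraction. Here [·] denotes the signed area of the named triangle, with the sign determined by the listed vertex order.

Set T = (0, 0), A = (1, 0), M = (0, 1), V = (-3, 3); any affine frame gives the same invariant.
1. B lies on line VA with VB:BA = 2:3 ⇒ B = (-7/5, 9/5)
2. Q is the midpoint of AM ⇒ Q = (1/2, 1/2)
3. Y lies on line BA with BY:YA = 1:5 ⇒ Y = (-1, 3/2)
4. W lies on line YM with YW:WM = 5:4 ⇒ W = (-4/9, 11/9)
5. E lies on line BQ with BE:EQ = 5:1 ⇒ E = (11/60, 43/60)
6. C lies on line VW with VC:CW = -2:1 ⇒ C = (19/9, -5/9)
2·[MTE] = 11/60, 2·[CBE] = 2/27
[MTE]:[CBE] = 11/60:2/27 = 99/40

[MTE]:[CBE] = 99/40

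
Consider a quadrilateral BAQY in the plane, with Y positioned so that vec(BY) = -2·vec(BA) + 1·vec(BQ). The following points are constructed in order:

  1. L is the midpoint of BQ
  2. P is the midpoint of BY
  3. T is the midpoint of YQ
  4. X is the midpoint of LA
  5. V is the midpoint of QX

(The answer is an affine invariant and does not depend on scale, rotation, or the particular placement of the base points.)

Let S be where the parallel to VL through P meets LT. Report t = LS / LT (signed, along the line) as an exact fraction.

Work in coordinates with B = (0, 0), A = (1, 0), Q = (0, 1), Y = (-2, 1).
1. L is the midpoint of BQ ⇒ L = (0, 1/2)
2. P is the midpoint of BY ⇒ P = (-1, 1/2)
3. T is the midpoint of YQ ⇒ T = (-1, 1)
4. X is the midpoint of LA ⇒ X = (1/2, 1/4)
5. V is the midpoint of QX ⇒ V = (1/4, 5/8)
through P parallel to VL: direction (-1/4, -1/8); meets LT at S = (-1/2, 3/4)
S = L + t·(T−L) with t = 1/2

t = 1/2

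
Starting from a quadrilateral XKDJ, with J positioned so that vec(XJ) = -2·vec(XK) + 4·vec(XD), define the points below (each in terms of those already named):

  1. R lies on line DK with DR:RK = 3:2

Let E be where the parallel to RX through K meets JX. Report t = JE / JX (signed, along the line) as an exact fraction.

Work in coordinates with X = (0, 0), K = (1, 0), D = (0, 1), J = (-2, 4).
1. R lies on line DK with DR:RK = 3:2 ⇒ R = (3/5, 2/5)
through K parallel to RX: direction (-3/5, -2/5); meets JX at E = (1/4, -1/2)
E = J + t·(X−J) with t = 9/8

t = 9/8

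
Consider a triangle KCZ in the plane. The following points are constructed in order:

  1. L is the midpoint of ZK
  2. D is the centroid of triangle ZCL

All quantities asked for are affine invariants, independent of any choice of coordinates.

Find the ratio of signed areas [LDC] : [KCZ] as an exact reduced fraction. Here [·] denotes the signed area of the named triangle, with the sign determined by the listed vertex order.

Work in coordinates with K = (0, 0), C = (1, 0), Z = (0, 1).
1. L is the midpoint of ZK ⇒ L = (0, 1/2)
2. D is the centroid of triangle ZCL ⇒ D = (1/3, 1/2)
2·[LDC] = -1/6, 2·[KCZ] = 1
[LDC]:[KCZ] = -1/6:1 = -1/6

[LDC]:[KCZ] = -1/6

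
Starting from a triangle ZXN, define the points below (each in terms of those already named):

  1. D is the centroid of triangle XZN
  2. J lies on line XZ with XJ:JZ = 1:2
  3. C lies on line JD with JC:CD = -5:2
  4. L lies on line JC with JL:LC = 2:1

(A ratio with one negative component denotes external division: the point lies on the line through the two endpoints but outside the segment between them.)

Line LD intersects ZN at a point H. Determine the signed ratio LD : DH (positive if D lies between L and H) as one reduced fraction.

LD:DH = -1/9

Assign Z = (0, 0), X = (1, 0), N = (0, 1) — the answer is frame-independent, so this choice is without loss of generality.
1. D is the centroid of triangle XZN ⇒ D = (1/3, 1/3)
2. J lies on line XZ with XJ:JZ = 1:2 ⇒ J = (2/3, 0)
3. C lies on line JD with JC:CD = -5:2 ⇒ C = (1/9, 5/9)
4. L lies on line JC with JL:LC = 2:1 ⇒ L = (8/27, 10/27)
line LD meets ZN at H = (0, 2/3)
D = L + t·(H−L) with t = -1/8, so LD:DH = -1/8:9/8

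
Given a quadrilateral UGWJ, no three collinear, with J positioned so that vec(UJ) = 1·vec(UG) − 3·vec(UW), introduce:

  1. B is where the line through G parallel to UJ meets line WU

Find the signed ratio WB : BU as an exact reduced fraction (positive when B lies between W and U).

Assign U = (0, 0), G = (1, 0), W = (0, 1), J = (1, -3) — the answer is frame-independent, so this choice is without loss of generality.
1. B is where the line through G parallel to UJ meets line WU ⇒ B = (0, 3)
B = W + t·(U−W) with t = -2, so WB:BU = t:(1−t) = -2:3

WB:BU = -2/3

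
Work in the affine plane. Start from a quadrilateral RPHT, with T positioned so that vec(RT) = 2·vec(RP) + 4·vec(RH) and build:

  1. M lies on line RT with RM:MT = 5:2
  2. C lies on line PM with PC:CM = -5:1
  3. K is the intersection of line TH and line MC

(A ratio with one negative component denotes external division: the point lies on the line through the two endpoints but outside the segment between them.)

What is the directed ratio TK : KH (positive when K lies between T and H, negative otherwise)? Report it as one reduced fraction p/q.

TK:KH = 8/23

Assign R = (0, 0), P = (1, 0), H = (0, 1), T = (2, 4) — the answer is frame-independent, so this choice is without loss of generality.
1. M lies on line RT with RM:MT = 5:2 ⇒ M = (10/7, 20/7)
2. C lies on line PM with PC:CM = -5:1 ⇒ C = (43/28, 25/7)
3. K is the intersection of line TH and line MC ⇒ K = (46/31, 100/31)
K = T + t·(H−T) with t = 8/31, so TK:KH = t:(1−t) = 8/31:23/31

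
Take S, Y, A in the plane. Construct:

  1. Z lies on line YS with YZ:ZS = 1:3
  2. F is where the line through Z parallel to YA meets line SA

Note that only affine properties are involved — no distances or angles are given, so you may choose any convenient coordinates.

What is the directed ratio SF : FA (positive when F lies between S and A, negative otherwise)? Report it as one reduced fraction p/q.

Choose coordinates S = (0, 0), Y = (1, 0), A = (0, 1).
1. Z lies on line YS with YZ:ZS = 1:3 ⇒ Z = (3/4, 0)
2. F is where the line through Z parallel to YA meets line SA ⇒ F = (0, 3/4)
F = S + t·(A−S) with t = 3/4, so SF:FA = t:(1−t) = 3/4:1/4

SF:FA = 3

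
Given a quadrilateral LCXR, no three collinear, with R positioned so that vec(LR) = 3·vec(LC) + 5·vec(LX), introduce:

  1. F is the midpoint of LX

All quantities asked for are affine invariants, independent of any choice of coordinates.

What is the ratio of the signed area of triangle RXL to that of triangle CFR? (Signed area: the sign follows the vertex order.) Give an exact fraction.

Work in coordinates with L = (0, 0), C = (1, 0), X = (0, 1), R = (3, 5).
1. F is the midpoint of LX ⇒ F = (0, 1/2)
2·[RXL] = 3, 2·[CFR] = -6
[RXL]:[CFR] = 3:-6 = -1/2

[RXL]:[CFR] = -1/2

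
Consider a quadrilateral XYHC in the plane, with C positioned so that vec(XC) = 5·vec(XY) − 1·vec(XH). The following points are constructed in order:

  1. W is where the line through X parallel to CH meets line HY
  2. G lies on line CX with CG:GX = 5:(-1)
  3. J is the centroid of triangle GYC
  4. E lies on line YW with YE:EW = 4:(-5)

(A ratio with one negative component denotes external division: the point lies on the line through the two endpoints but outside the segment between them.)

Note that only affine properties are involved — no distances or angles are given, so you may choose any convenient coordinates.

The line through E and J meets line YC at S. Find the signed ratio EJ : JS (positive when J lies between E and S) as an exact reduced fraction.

EJ:JS = -101/5

Assign X = (0, 0), Y = (1, 0), H = (0, 1), C = (5, -1) — the answer is frame-independent, so this choice is without loss of generality.
1. W is where the line through X parallel to CH meets line HY ⇒ W = (5/3, -2/3)
2. G lies on line CX with CG:GX = 5:(-1) ⇒ G = (-5/4, 1/4)
3. J is the centroid of triangle GYC ⇒ J = (19/12, -1/4)
4. E lies on line YW with YE:EW = 4:(-5) ⇒ E = (-5/3, 8/3)
line EJ meets YC at S = (431/303, -32/303)
J = E + t·(S−E) with t = 101/96, so EJ:JS = 101/96:-5/96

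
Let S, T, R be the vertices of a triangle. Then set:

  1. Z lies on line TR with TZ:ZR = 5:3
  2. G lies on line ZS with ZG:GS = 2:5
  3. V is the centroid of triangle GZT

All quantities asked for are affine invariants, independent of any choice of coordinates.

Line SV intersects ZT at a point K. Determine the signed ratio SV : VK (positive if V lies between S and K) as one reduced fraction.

Set S = (0, 0), T = (1, 0), R = (0, 1); any affine frame gives the same invariant.
1. Z lies on line TR with TZ:ZR = 5:3 ⇒ Z = (3/8, 5/8)
2. G lies on line ZS with ZG:GS = 2:5 ⇒ G = (15/56, 25/56)
3. V is the centroid of triangle GZT ⇒ V = (23/42, 5/14)
line SV meets ZT at K = (23/38, 15/38)
V = S + t·(K−S) with t = 19/21, so SV:VK = 19/21:2/21

SV:VK = 19/2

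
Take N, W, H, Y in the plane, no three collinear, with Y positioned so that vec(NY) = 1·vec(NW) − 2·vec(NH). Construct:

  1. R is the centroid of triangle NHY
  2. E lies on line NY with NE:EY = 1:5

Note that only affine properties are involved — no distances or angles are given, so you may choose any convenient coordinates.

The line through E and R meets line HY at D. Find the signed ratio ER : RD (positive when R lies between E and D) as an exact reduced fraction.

ER:RD = 3/2

Set N = (0, 0), W = (1, 0), H = (0, 1), Y = (1, -2); any affine frame gives the same invariant.
1. R is the centroid of triangle NHY ⇒ R = (1/3, -1/3)
2. E lies on line NY with NE:EY = 1:5 ⇒ E = (1/6, -1/3)
line ER meets HY at D = (4/9, -1/3)
R = E + t·(D−E) with t = 3/5, so ER:RD = 3/5:2/5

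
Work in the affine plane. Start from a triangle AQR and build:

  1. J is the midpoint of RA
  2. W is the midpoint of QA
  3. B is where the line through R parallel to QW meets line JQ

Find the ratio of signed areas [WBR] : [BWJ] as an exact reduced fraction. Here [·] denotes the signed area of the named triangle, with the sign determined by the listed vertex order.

Work in coordinates with A = (0, 0), Q = (1, 0), R = (0, 1).
1. J is the midpoint of RA ⇒ J = (0, 1/2)
2. W is the midpoint of QA ⇒ W = (1/2, 0)
3. B is where the line through R parallel to QW meets line JQ ⇒ B = (-1, 1)
2·[WBR] = -1, 2·[BWJ] = 1/4
[WBR]:[BWJ] = -1:1/4 = -4

[WBR]:[BWJ] = -4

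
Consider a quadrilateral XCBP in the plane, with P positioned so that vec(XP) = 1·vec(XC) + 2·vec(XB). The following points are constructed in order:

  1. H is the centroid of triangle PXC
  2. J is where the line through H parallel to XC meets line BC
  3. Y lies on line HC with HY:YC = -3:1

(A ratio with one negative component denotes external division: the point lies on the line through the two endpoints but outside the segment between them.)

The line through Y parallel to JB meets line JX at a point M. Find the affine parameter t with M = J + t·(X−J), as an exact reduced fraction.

Choose coordinates X = (0, 0), C = (1, 0), B = (0, 1), P = (1, 2).
1. H is the centroid of triangle PXC ⇒ H = (2/3, 2/3)
2. J is where the line through H parallel to XC meets line BC ⇒ J = (1/3, 2/3)
3. Y lies on line HC with HY:YC = -3:1 ⇒ Y = (7/6, -1/3)
through Y parallel to JB: direction (-1/3, 1/3); meets JX at M = (5/18, 5/9)
M = J + t·(X−J) with t = 1/6

t = 1/6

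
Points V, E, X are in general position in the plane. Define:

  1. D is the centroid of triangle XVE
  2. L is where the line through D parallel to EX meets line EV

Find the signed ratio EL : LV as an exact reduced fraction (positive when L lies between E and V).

Work in coordinates with V = (0, 0), E = (1, 0), X = (0, 1).
1. D is the centroid of triangle XVE ⇒ D = (1/3, 1/3)
2. L is where the line through D parallel to EX meets line EV ⇒ L = (2/3, 0)
L = E + t·(V−E) with t = 1/3, so EL:LV = t:(1−t) = 1/3:2/3

EL:LV = 1/2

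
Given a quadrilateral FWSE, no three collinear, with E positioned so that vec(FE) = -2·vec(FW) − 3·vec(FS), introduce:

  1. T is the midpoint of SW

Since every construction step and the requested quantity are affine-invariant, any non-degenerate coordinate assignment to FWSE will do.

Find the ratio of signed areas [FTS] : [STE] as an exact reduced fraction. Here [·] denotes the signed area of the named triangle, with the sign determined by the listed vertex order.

[FTS]:[STE] = -1/6

Choose coordinates F = (0, 0), W = (1, 0), S = (0, 1), E = (-2, -3).
1. T is the midpoint of SW ⇒ T = (1/2, 1/2)
2·[FTS] = 1/2, 2·[STE] = -3
[FTS]:[STE] = 1/2:-3 = -1/6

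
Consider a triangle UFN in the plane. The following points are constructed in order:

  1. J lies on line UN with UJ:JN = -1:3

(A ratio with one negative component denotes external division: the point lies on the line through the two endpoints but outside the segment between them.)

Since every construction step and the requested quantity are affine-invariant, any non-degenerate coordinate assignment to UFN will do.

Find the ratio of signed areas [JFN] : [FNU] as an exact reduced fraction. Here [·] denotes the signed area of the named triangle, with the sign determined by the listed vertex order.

Work in coordinates with U = (0, 0), F = (1, 0), N = (0, 1).
1. J lies on line UN with UJ:JN = -1:3 ⇒ J = (0, -1/2)
2·[JFN] = 3/2, 2·[FNU] = 1
[JFN]:[FNU] = 3/2:1 = 3/2

[JFN]:[FNU] = 3/2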